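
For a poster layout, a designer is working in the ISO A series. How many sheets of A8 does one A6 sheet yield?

Each ISO step halves the sheet: 1 × A6 → 2 × A7 → 4 × A8
From A6 to A8 is 2 halving steps: 2^2 = 4.

4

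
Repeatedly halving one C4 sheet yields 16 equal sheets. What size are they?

16 = 2^4, so 4 halving steps.
C4 → C5 → … → C8 after 4 steps.

C8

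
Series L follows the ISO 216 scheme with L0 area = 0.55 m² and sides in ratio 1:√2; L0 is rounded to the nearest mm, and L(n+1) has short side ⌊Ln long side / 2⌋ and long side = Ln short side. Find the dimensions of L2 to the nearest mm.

312 × 441 mm

Let L0's short side be w mm. w · w√2 = 0.55 m² = 550,000 mm², so w ≈ 623.6 mm and w√2 ≈ 881.9 mm → L0 = 624 × 882 mm.
L1: ⌊882/2⌋ × 624 = 441 × 624 mm
L2: ⌊624/2⌋ × 441 = 312 × 441 mm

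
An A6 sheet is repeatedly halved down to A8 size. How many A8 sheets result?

4

A6 = 105 × 148 mm; A8 = 52 × 74 mm.
Each halving step doubles the count; 2 steps from A6 to A8.
2^2 = 4.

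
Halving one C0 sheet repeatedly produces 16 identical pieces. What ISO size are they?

C4

16 = 2^4, so 4 halving steps.
C0 → C1 → … → C4 after 4 steps.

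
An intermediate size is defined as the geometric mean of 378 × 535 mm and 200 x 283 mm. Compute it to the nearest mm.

275 × 389 mm

Short side: √(378 · 200) = √75600 ≈ 275.0 → 275 mm
Long side: √(535 · 283) = √151405 ≈ 389.1 → 389 mm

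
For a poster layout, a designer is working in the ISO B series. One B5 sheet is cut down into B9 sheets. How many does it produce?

16

Each ISO step halves the sheet: 1 × B5 → 2 × B6 → 4 × B7 → 8 × B8 → …
From B5 to B9 is 4 halving steps: 2^4 = 16.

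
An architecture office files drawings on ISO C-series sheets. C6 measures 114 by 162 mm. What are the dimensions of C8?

C7: ⌊162/2⌋ × 114 = 81 × 114 mm
C8: ⌊114/2⌋ × 81 = 57 × 81 mm

57 × 81 mm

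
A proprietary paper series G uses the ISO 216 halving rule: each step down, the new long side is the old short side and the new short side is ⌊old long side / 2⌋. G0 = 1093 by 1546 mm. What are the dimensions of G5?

G1 = 773 × 1093 mm (from G0 by 1 halving).
G2: ⌊1093/2⌋ × 773 = 546 × 773 mm
G3: ⌊773/2⌋ × 546 = 386 × 546 mm
G4: ⌊546/2⌋ × 386 = 273 × 386 mm
G5: ⌊386/2⌋ × 273 = 193 × 273 mm

193 × 273 mm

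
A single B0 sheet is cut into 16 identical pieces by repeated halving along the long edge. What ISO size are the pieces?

16 = 2^4, so 4 halving steps.
B0 → B1 → … → B4 after 4 steps.

B4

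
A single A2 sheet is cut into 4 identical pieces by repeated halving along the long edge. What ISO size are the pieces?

4 = 2^2, so 2 halving steps.
A2 → A3 → … → A4 after 2 steps.

A4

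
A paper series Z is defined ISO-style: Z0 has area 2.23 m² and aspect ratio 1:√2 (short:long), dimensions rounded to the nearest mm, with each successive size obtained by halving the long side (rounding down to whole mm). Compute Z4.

314 × 444 mm

Let Z0's short side be w mm. w · w√2 = 2.23 m² = 2,230,000 mm², so w ≈ 1255.7 mm and w√2 ≈ 1775.9 mm → Z0 = 1256 × 1776 mm.
Z1: ⌊1776/2⌋ × 1256 = 888 × 1256 mm
Z2: ⌊1256/2⌋ × 888 = 628 × 888 mm
Z3: ⌊888/2⌋ × 628 = 444 × 628 mm
Z4: ⌊628/2⌋ × 444 = 314 × 444 mm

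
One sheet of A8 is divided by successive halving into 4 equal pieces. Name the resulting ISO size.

4 = 2^2, so 2 halving steps.
A8 → A9 → … → A10 after 2 steps.

A10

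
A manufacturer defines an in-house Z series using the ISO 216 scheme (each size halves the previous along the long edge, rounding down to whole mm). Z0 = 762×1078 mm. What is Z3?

Z1: ⌊1078/2⌋ × 762 = 539 × 762 mm
Z2: ⌊762/2⌋ × 539 = 381 × 539 mm
Z3: ⌊539/2⌋ × 381 = 269 × 381 mm

269 × 381 mm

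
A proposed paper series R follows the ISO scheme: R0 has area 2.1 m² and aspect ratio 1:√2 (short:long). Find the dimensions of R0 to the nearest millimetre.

Let the short side be w mm. Then w · w√2 = 2.1 m² = 2,100,000 mm².
w² = 2,100,000/√2, so w ≈ 1218.6 mm; long side = w√2 ≈ 1723.3 mm.

1219 × 1723 mm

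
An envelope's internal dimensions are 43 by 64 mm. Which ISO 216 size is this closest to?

Aspect ratio 64/43 ≈ 1.488 (ISO target is √2 ≈ 1.414).
In the B-series (B0 = 1000 × 1414 mm): B9 = 44 × 62 mm.
Off by 3 mm total — nearest standard size.

B9 (44 × 62 mm)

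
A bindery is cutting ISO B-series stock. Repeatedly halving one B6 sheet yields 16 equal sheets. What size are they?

16 = 2^4, so 4 halving steps.
B6 → B7 → … → B10 after 4 steps.

B10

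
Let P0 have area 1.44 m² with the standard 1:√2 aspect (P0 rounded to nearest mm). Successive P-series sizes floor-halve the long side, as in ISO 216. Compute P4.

252 × 356 mm

Let P0's short side be w mm. w · w√2 = 1.44 m² = 1,440,000 mm², so w ≈ 1009.1 mm and w√2 ≈ 1427.0 mm → P0 = 1009 × 1427 mm.
P1: ⌊1427/2⌋ × 1009 = 713 × 1009 mm
P2: ⌊1009/2⌋ × 713 = 504 × 713 mm
P3: ⌊713/2⌋ × 504 = 356 × 504 mm
P4: ⌊504/2⌋ × 356 = 252 × 356 mm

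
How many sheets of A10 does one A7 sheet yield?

A7 = 74 × 105 mm; A10 = 26 × 37 mm.
Each halving step doubles the count; 3 steps from A7 to A10.
2^3 = 8.

8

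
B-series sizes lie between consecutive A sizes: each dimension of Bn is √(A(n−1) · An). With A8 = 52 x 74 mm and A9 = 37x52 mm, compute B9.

44 × 62 mm

Short side: √(52 · 37) = √1924 ≈ 43.9 → 44 mm
Long side: √(74 · 52) = √3848 ≈ 62.0 → 62 mm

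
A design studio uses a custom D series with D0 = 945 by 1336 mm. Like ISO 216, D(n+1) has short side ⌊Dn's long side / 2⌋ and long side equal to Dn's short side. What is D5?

D1 = 668 × 945 mm (from D0 by 1 halving).
D2: ⌊945/2⌋ × 668 = 472 × 668 mm
D3: ⌊668/2⌋ × 472 = 334 × 472 mm
D4: ⌊472/2⌋ × 334 = 236 × 334 mm
D5: ⌊334/2⌋ × 236 = 167 × 236 mm

167 × 236 mm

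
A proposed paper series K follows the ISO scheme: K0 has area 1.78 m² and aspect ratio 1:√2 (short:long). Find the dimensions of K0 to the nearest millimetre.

Let the short side be w mm. Then w · w√2 = 1.78 m² = 1,780,000 mm².
w² = 1,780,000/√2, so w ≈ 1121.9 mm; long side = w√2 ≈ 1586.6 mm.

1122 × 1587 mm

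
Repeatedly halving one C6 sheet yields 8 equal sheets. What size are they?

8 = 2^3, so 3 halving steps.
C6 → C7 → … → C9 after 3 steps.

C9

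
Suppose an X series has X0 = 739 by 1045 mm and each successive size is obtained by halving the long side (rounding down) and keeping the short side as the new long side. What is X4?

X1: ⌊1045/2⌋ × 739 = 522 × 739 mm
X2: ⌊739/2⌋ × 522 = 369 × 522 mm
X3: ⌊522/2⌋ × 369 = 261 × 369 mm
X4: ⌊369/2⌋ × 261 = 184 × 261 mm

184 × 261 mm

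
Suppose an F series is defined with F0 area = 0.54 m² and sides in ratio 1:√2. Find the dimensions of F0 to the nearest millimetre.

618 × 874 mm

Let the short side be w mm. Then w · w√2 = 0.54 m² = 540,000 mm².
w² = 540,000/√2, so w ≈ 617.9 mm; long side = w√2 ≈ 873.9 mm.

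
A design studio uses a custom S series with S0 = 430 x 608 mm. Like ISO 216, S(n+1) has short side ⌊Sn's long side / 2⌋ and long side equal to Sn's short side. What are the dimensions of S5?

76 × 107 mm

S1: ⌊608/2⌋ × 430 = 304 × 430 mm
S2: ⌊430/2⌋ × 304 = 215 × 304 mm
S3: ⌊304/2⌋ × 215 = 152 × 215 mm
S4: ⌊215/2⌋ × 152 = 107 × 152 mm
S5: ⌊152/2⌋ × 107 = 76 × 107 mm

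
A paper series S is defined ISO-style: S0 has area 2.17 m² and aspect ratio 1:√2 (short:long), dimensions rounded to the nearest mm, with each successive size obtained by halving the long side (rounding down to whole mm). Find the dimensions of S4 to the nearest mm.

309 × 438 mm

Let S0's short side be w mm. w · w√2 = 2.17 m² = 2,170,000 mm², so w ≈ 1238.7 mm and w√2 ≈ 1751.8 mm → S0 = 1239 × 1752 mm.
S1: ⌊1752/2⌋ × 1239 = 876 × 1239 mm
S2: ⌊1239/2⌋ × 876 = 619 × 876 mm
S3: ⌊876/2⌋ × 619 = 438 × 619 mm
S4: ⌊619/2⌋ × 438 = 309 × 438 mm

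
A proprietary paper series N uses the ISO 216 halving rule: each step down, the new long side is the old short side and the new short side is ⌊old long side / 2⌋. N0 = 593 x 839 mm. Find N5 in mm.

N1: ⌊839/2⌋ × 593 = 419 × 593 mm
N2: ⌊593/2⌋ × 419 = 296 × 419 mm
N3: ⌊419/2⌋ × 296 = 209 × 296 mm
N4: ⌊296/2⌋ × 209 = 148 × 209 mm
N5: ⌊209/2⌋ × 148 = 104 × 148 mm

104 × 148 mm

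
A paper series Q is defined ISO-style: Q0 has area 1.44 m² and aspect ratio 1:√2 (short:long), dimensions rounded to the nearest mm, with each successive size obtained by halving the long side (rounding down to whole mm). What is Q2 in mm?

504 × 713 mm

Let Q0's short side be w mm. w · w√2 = 1.44 m² = 1,440,000 mm², so w ≈ 1009.1 mm and w√2 ≈ 1427.0 mm → Q0 = 1009 × 1427 mm.
Q1: ⌊1427/2⌋ × 1009 = 713 × 1009 mm
Q2: ⌊1009/2⌋ × 713 = 504 × 713 mm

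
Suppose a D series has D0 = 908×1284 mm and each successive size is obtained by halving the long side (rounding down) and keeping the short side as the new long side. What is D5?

D1: ⌊1284/2⌋ × 908 = 642 × 908 mm
D2: ⌊908/2⌋ × 642 = 454 × 642 mm
D3: ⌊642/2⌋ × 454 = 321 × 454 mm
D4: ⌊454/2⌋ × 321 = 227 × 321 mm
D5: ⌊321/2⌋ × 227 = 160 × 227 mm

160 × 227 mm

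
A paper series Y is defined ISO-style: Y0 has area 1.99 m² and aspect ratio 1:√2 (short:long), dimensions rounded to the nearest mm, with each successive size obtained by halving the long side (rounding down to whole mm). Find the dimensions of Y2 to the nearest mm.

Let Y0's short side be w mm. w · w√2 = 1.99 m² = 1,990,000 mm², so w ≈ 1186.2 mm and w√2 ≈ 1677.6 mm → Y0 = 1186 × 1678 mm.
Y1: ⌊1678/2⌋ × 1186 = 839 × 1186 mm
Y2: ⌊1186/2⌋ × 839 = 593 × 839 mm

593 × 839 mm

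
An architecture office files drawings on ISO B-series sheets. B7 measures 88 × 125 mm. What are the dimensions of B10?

B8: ⌊125/2⌋ × 88 = 62 × 88 mm
B9: ⌊88/2⌋ × 62 = 44 × 62 mm
B10: ⌊62/2⌋ × 44 = 31 × 44 mm

31 × 44 mm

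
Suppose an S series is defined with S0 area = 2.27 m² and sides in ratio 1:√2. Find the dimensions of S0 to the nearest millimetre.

Let the short side be w mm. Then w · w√2 = 2.27 m² = 2,270,000 mm².
w² = 2,270,000/√2, so w ≈ 1266.9 mm; long side = w√2 ≈ 1791.7 mm.

1267 × 1792 mm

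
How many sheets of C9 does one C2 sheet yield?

128

Each ISO step halves the sheet: 1 × C2 → 2 × C3 → 4 × C4 → 8 × C5 → …
From C2 to C9 is 7 halving steps: 2^7 = 128.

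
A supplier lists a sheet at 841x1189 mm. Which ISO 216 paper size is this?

A0 (841 × 1189 mm)

Aspect ratio 1189/841 ≈ 1.414 — close to the ISO √2 ≈ 1.414.
In the A-series (A0 area = 1 m²): A0 = 841 × 1189 mm.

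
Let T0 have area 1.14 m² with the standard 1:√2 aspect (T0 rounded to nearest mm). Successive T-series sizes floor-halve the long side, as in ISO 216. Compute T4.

224 × 317 mm

Let T0's short side be w mm. w · w√2 = 1.14 m² = 1,140,000 mm², so w ≈ 897.8 mm and w√2 ≈ 1269.7 mm → T0 = 898 × 1270 mm.
T1: ⌊1270/2⌋ × 898 = 635 × 898 mm
T2: ⌊898/2⌋ × 635 = 449 × 635 mm
T3: ⌊635/2⌋ × 449 = 317 × 449 mm
T4: ⌊449/2⌋ × 317 = 224 × 317 mm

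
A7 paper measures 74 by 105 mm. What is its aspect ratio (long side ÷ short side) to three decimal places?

1.419

105 / 74 = 1.419
ISO 216 targets √2 ≈ 1.414; the +0.005 deviation is from mm rounding.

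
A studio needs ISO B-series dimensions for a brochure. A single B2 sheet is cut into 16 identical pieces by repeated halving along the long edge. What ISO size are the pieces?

16 = 2^4, so 4 halving steps.
B2 → B3 → … → B6 after 4 steps.

B6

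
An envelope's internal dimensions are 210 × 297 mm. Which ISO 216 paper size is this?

Aspect ratio 297/210 ≈ 1.414 — close to the ISO √2 ≈ 1.414.
In the A-series (A0 area = 1 m²): A4 = 210 × 297 mm.

A4 (210 × 297 mm)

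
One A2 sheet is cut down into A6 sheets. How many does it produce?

A2 = 420 × 594 mm; A6 = 105 × 148 mm.
Each halving step doubles the count; 4 steps from A2 to A6.
2^4 = 16.

16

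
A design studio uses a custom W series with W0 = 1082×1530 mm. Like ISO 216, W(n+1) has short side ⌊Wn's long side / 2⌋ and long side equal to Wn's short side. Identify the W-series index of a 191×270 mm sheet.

W5

W0: 1082 × 1530 mm
W1: 765 × 1082 mm
W2: 541 × 765 mm
W3: 382 × 541 mm
W4: 270 × 382 mm
W5: 191 × 270 mm
W6: 135 × 191 mm
→ matches W5.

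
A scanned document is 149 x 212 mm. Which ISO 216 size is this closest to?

A5 (148 × 210 mm)

Aspect ratio 212/149 ≈ 1.423 — close to the ISO √2 ≈ 1.414.
In the A-series (A0 area = 1 m²): A5 = 148 × 210 mm.
Off by 3 mm total — nearest standard size.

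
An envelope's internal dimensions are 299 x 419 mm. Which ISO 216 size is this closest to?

Aspect ratio 419/299 ≈ 1.401 — close to the ISO √2 ≈ 1.414.
In the A-series (A0 area = 1 m²): A3 = 297 × 420 mm.
Off by 3 mm total — nearest standard size.

A3 (297 × 420 mm)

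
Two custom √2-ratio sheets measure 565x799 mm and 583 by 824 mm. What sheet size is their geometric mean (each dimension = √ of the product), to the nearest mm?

574 × 811 mm

Short side: √(565 · 583) = √329395 ≈ 573.9 → 574 mm
Long side: √(799 · 824) = √658376 ≈ 811.4 → 811 mm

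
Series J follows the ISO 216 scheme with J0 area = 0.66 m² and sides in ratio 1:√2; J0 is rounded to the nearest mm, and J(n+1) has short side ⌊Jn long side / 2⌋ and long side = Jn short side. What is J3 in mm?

Let J0's short side be w mm. w · w√2 = 0.66 m² = 660,000 mm², so w ≈ 683.1 mm and w√2 ≈ 966.1 mm → J0 = 683 × 966 mm.
J1: ⌊966/2⌋ × 683 = 483 × 683 mm
J2: ⌊683/2⌋ × 483 = 341 × 483 mm
J3: ⌊483/2⌋ × 341 = 241 × 341 mm

241 × 341 mm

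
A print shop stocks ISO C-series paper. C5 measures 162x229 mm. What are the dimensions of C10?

28 × 40 mm

C6: ⌊229/2⌋ × 162 = 114 × 162 mm
C7: ⌊162/2⌋ × 114 = 81 × 114 mm
C8: ⌊114/2⌋ × 81 = 57 × 81 mm
C9: ⌊81/2⌋ × 57 = 40 × 57 mm
C10: ⌊57/2⌋ × 40 = 28 × 40 mm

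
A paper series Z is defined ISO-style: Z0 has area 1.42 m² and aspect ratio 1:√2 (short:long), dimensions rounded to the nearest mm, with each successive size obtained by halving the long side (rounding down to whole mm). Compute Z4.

250 × 354 mm

Let Z0's short side be w mm. w · w√2 = 1.42 m² = 1,420,000 mm², so w ≈ 1002.0 mm and w√2 ≈ 1417.1 mm → Z0 = 1002 × 1417 mm.
Z1: ⌊1417/2⌋ × 1002 = 708 × 1002 mm
Z2: ⌊1002/2⌋ × 708 = 501 × 708 mm
Z3: ⌊708/2⌋ × 501 = 354 × 501 mm
Z4: ⌊501/2⌋ × 354 = 250 × 354 mm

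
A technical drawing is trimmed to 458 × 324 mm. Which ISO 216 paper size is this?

Aspect ratio 458/324 ≈ 1.414 — close to the ISO √2 ≈ 1.414.
In the C-series (envelope sizes, between A and B): C3 = 324 × 458 mm.

C3 (324 × 458 mm)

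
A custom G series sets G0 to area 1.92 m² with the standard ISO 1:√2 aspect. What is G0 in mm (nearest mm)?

Let the short side be w mm. Then w · w√2 = 1.92 m² = 1,920,000 mm².
w² = 1,920,000/√2, so w ≈ 1165.2 mm; long side = w√2 ≈ 1647.8 mm.

1165 × 1648 mm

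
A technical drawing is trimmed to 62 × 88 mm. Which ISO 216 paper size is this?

Aspect ratio 88/62 ≈ 1.419 — close to the ISO √2 ≈ 1.414.
In the B-series (B0 = 1000 × 1414 mm): B8 = 62 × 88 mm.

B8 (62 × 88 mm)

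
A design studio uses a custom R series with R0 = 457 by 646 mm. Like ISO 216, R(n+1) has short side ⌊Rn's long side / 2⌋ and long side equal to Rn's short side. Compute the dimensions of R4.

114 × 161 mm

R1: ⌊646/2⌋ × 457 = 323 × 457 mm
R2: ⌊457/2⌋ × 323 = 228 × 323 mm
R3: ⌊323/2⌋ × 228 = 161 × 228 mm
R4: ⌊228/2⌋ × 161 = 114 × 161 mm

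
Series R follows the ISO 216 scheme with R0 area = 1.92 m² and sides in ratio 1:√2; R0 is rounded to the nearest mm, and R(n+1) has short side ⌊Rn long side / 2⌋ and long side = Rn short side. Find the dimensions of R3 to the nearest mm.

412 × 582 mm

Let R0's short side be w mm. w · w√2 = 1.92 m² = 1,920,000 mm², so w ≈ 1165.2 mm and w√2 ≈ 1647.8 mm → R0 = 1165 × 1648 mm.
R1: ⌊1648/2⌋ × 1165 = 824 × 1165 mm
R2: ⌊1165/2⌋ × 824 = 582 × 824 mm
R3: ⌊824/2⌋ × 582 = 412 × 582 mm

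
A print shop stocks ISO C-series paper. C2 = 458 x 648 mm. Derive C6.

114 × 162 mm

C3: ⌊648/2⌋ × 458 = 324 × 458 mm
C4: ⌊458/2⌋ × 324 = 229 × 324 mm
C5: ⌊324/2⌋ × 229 = 162 × 229 mm
C6: ⌊229/2⌋ × 162 = 114 × 162 mm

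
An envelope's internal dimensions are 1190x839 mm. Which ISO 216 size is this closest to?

Aspect ratio 1190/839 ≈ 1.418 — close to the ISO √2 ≈ 1.414.
In the A-series (A0 area = 1 m²): A0 = 841 × 1189 mm.
Off by 3 mm total — nearest standard size.

A0 (841 × 1189 mm)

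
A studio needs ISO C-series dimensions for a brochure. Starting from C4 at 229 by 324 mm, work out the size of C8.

57 × 81 mm

C5: ⌊324/2⌋ × 229 = 162 × 229 mm
C6: ⌊229/2⌋ × 162 = 114 × 162 mm
C7: ⌊162/2⌋ × 114 = 81 × 114 mm
C8: ⌊114/2⌋ × 81 = 57 × 81 mm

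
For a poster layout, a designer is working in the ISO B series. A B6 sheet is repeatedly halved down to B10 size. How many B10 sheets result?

B6 = 125 × 176 mm; B10 = 31 × 44 mm.
Each halving step doubles the count; 4 steps from B6 to B10.
2^4 = 16.

16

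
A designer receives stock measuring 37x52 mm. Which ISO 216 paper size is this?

Aspect ratio 52/37 ≈ 1.405 — close to the ISO √2 ≈ 1.414.
In the A-series (A0 area = 1 m²): A9 = 37 × 52 mm.

A9 (37 × 52 mm)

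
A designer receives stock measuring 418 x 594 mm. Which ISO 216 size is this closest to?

Aspect ratio 594/418 ≈ 1.421 — close to the ISO √2 ≈ 1.414.
In the A-series (A0 area = 1 m²): A2 = 420 × 594 mm.
Off by 2 mm total — nearest standard size.

A2 (420 × 594 mm)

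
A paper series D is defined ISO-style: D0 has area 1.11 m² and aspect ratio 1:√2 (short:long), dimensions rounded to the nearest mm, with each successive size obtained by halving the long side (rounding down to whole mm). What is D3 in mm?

313 × 443 mm

Let D0's short side be w mm. w · w√2 = 1.11 m² = 1,110,000 mm², so w ≈ 885.9 mm and w√2 ≈ 1252.9 mm → D0 = 886 × 1253 mm.
D1: ⌊1253/2⌋ × 886 = 626 × 886 mm
D2: ⌊886/2⌋ × 626 = 443 × 626 mm
D3: ⌊626/2⌋ × 443 = 313 × 443 mm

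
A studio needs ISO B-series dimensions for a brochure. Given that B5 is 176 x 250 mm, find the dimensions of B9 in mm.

B6: ⌊250/2⌋ × 176 = 125 × 176 mm
B7: ⌊176/2⌋ × 125 = 88 × 125 mm
B8: ⌊125/2⌋ × 88 = 62 × 88 mm
B9: ⌊88/2⌋ × 62 = 44 × 62 mm

44 × 62 mm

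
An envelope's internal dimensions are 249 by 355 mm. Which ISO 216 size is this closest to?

Aspect ratio 355/249 ≈ 1.426 — close to the ISO √2 ≈ 1.414.
In the B-series (B0 = 1000 × 1414 mm): B4 = 250 × 353 mm.
Off by 3 mm total — nearest standard size.

B4 (250 × 353 mm)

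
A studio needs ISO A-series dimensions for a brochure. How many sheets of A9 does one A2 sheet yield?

A2 = 420 × 594 mm; A9 = 37 × 52 mm.
Each halving step doubles the count; 7 steps from A2 to A9.
2^7 = 128.

128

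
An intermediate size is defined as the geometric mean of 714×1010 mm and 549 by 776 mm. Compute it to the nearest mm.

626 × 885 mm

Short side: √(714 · 549) = √391986 ≈ 626.1 → 626 mm
Long side: √(1010 · 776) = √783760 ≈ 885.3 → 885 mm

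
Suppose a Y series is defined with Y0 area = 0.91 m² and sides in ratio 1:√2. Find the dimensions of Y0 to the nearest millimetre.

802 × 1134 mm

Let the short side be w mm. Then w · w√2 = 0.91 m² = 910,000 mm².
w² = 910,000/√2, so w ≈ 802.2 mm; long side = w√2 ≈ 1134.4 mm.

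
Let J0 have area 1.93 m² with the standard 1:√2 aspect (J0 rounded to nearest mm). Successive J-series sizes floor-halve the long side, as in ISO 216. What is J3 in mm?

413 × 584 mm

Let J0's short side be w mm. w · w√2 = 1.93 m² = 1,930,000 mm², so w ≈ 1168.2 mm and w√2 ≈ 1652.1 mm → J0 = 1168 × 1652 mm.
J1: ⌊1652/2⌋ × 1168 = 826 × 1168 mm
J2: ⌊1168/2⌋ × 826 = 584 × 826 mm
J3: ⌊826/2⌋ × 584 = 413 × 584 mm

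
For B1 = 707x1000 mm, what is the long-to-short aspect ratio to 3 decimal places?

1000 / 707 = 1.414
Matches √2 ≈ 1.414 — the ISO 216 defining ratio.

1.414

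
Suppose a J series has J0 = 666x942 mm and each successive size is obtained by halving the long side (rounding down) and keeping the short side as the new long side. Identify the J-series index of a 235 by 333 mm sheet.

J0: 666 × 942 mm
J1: 471 × 666 mm
J2: 333 × 471 mm
J3: 235 × 333 mm
J4: 166 × 235 mm
→ matches J3.

J3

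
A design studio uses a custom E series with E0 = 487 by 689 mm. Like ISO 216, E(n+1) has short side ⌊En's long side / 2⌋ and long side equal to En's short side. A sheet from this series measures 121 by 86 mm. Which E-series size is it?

E0: 487 × 689 mm
E1: 344 × 487 mm
E2: 243 × 344 mm
E3: 172 × 243 mm
E4: 121 × 172 mm
E5: 86 × 121 mm
E6: 60 × 86 mm
→ matches E5.

E5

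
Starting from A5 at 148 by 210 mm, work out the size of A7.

A6: ⌊210/2⌋ × 148 = 105 × 148 mm
A7: ⌊148/2⌋ × 105 = 74 × 105 mm

74 × 105 mm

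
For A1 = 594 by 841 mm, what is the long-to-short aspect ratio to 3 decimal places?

1.416

841 / 594 = 1.416
ISO 216 targets √2 ≈ 1.414; the +0.002 deviation is from mm rounding.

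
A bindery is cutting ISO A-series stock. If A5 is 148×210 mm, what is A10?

A6: ⌊210/2⌋ × 148 = 105 × 148 mm
A7: ⌊148/2⌋ × 105 = 74 × 105 mm
A8: ⌊105/2⌋ × 74 = 52 × 74 mm
A9: ⌊74/2⌋ × 52 = 37 × 52 mm
A10: ⌊52/2⌋ × 37 = 26 × 37 mm

26 × 37 mm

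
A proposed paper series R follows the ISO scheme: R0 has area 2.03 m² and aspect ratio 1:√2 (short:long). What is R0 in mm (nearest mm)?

Let the short side be w mm. Then w · w√2 = 2.03 m² = 2,030,000 mm².
w² = 2,030,000/√2, so w ≈ 1198.1 mm; long side = w√2 ≈ 1694.4 mm.

1198 × 1694 mm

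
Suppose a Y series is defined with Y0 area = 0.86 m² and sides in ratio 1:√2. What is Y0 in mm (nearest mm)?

780 × 1103 mm

Let the short side be w mm. Then w · w√2 = 0.86 m² = 860,000 mm².
w² = 860,000/√2, so w ≈ 779.8 mm; long side = w√2 ≈ 1102.8 mm.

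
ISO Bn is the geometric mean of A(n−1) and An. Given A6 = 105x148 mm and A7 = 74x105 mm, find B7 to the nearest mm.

Short side: √(105 · 74) = √7770 ≈ 88.1 → 88 mm
Long side: √(148 · 105) = √15540 ≈ 124.7 → 125 mm

88 × 125 mm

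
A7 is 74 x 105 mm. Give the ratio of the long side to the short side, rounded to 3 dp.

105 / 74 = 1.419
ISO 216 targets √2 ≈ 1.414; the +0.005 deviation is from mm rounding.

1.419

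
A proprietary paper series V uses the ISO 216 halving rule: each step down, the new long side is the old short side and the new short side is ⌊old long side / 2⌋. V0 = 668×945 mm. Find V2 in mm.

334 × 472 mm

V1: ⌊945/2⌋ × 668 = 472 × 668 mm
V2: ⌊668/2⌋ × 472 = 334 × 472 mm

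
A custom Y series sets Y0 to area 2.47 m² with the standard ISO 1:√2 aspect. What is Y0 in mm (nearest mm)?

Let the short side be w mm. Then w · w√2 = 2.47 m² = 2,470,000 mm².
w² = 2,470,000/√2, so w ≈ 1321.6 mm; long side = w√2 ≈ 1869.0 mm.

1322 × 1869 mm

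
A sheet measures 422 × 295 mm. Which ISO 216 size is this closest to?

A3 (297 × 420 mm)

Aspect ratio 422/295 ≈ 1.431 (ISO target is √2 ≈ 1.414).
In the A-series (A0 area = 1 m²): A3 = 297 × 420 mm.
Off by 4 mm total — nearest standard size.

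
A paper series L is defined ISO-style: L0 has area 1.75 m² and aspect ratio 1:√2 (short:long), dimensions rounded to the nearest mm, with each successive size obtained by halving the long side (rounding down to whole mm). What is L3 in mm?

393 × 556 mm

Let L0's short side be w mm. w · w√2 = 1.75 m² = 1,750,000 mm², so w ≈ 1112.4 mm and w√2 ≈ 1573.2 mm → L0 = 1112 × 1573 mm.
L1: ⌊1573/2⌋ × 1112 = 786 × 1112 mm
L2: ⌊1112/2⌋ × 786 = 556 × 786 mm
L3: ⌊786/2⌋ × 556 = 393 × 556 mm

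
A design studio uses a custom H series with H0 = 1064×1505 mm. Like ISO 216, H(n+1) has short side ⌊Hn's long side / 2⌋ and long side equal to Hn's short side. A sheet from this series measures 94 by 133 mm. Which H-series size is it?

H7

H0: 1064 × 1505 mm
H1: 752 × 1064 mm
H2: 532 × 752 mm
H3: 376 × 532 mm
H4: 266 × 376 mm
H5: 188 × 266 mm
H6: 133 × 188 mm
H7: 94 × 133 mm
H8: 66 × 94 mm
→ matches H7.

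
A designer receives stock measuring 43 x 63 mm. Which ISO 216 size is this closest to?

Aspect ratio 63/43 ≈ 1.465 (ISO target is √2 ≈ 1.414).
In the B-series (B0 = 1000 × 1414 mm): B9 = 44 × 62 mm.
Off by 2 mm total — nearest standard size.

B9 (44 × 62 mm)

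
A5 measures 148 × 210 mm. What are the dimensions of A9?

A6: ⌊210/2⌋ × 148 = 105 × 148 mm
A7: ⌊148/2⌋ × 105 = 74 × 105 mm
A8: ⌊105/2⌋ × 74 = 52 × 74 mm
A9: ⌊74/2⌋ × 52 = 37 × 52 mm

37 × 52 mm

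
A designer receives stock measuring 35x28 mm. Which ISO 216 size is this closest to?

A10 (26 × 37 mm)

Aspect ratio 35/28 ≈ 1.250 (ISO target is √2 ≈ 1.414).
In the A-series (A0 area = 1 m²): A10 = 26 × 37 mm.
Off by 4 mm total — nearest standard size.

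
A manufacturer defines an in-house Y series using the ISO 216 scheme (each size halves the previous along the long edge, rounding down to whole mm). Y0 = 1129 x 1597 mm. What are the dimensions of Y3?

399 × 564 mm

Y1: ⌊1597/2⌋ × 1129 = 798 × 1129 mm
Y2: ⌊1129/2⌋ × 798 = 564 × 798 mm
Y3: ⌊798/2⌋ × 564 = 399 × 564 mm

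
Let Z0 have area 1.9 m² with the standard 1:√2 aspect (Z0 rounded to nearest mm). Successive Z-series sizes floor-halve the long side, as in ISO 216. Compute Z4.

289 × 409 mm

Let Z0's short side be w mm. w · w√2 = 1.9 m² = 1,900,000 mm², so w ≈ 1159.1 mm and w√2 ≈ 1639.2 mm → Z0 = 1159 × 1639 mm.
Z1: ⌊1639/2⌋ × 1159 = 819 × 1159 mm
Z2: ⌊1159/2⌋ × 819 = 579 × 819 mm
Z3: ⌊819/2⌋ × 579 = 409 × 579 mm
Z4: ⌊579/2⌋ × 409 = 289 × 409 mm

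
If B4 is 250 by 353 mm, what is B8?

B5: ⌊353/2⌋ × 250 = 176 × 250 mm
B6: ⌊250/2⌋ × 176 = 125 × 176 mm
B7: ⌊176/2⌋ × 125 = 88 × 125 mm
B8: ⌊125/2⌋ × 88 = 62 × 88 mm

62 × 88 mm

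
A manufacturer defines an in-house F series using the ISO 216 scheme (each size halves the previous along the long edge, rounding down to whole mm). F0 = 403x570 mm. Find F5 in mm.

71 × 100 mm

F1: ⌊570/2⌋ × 403 = 285 × 403 mm
F2: ⌊403/2⌋ × 285 = 201 × 285 mm
F3: ⌊285/2⌋ × 201 = 142 × 201 mm
F4: ⌊201/2⌋ × 142 = 100 × 142 mm
F5: ⌊142/2⌋ × 100 = 71 × 100 mm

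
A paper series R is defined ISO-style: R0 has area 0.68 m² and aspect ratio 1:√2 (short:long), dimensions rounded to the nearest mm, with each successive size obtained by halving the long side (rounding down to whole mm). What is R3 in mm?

Let R0's short side be w mm. w · w√2 = 0.68 m² = 680,000 mm², so w ≈ 693.4 mm and w√2 ≈ 980.6 mm → R0 = 693 × 981 mm.
R1: ⌊981/2⌋ × 693 = 490 × 693 mm
R2: ⌊693/2⌋ × 490 = 346 × 490 mm
R3: ⌊490/2⌋ × 346 = 245 × 346 mm

245 × 346 mm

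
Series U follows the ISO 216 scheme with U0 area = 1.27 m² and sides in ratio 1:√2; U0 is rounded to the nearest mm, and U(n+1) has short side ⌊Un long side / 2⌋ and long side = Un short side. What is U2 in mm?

Let U0's short side be w mm. w · w√2 = 1.27 m² = 1,270,000 mm², so w ≈ 947.6 mm and w√2 ≈ 1340.2 mm → U0 = 948 × 1340 mm.
U1: ⌊1340/2⌋ × 948 = 670 × 948 mm
U2: ⌊948/2⌋ × 670 = 474 × 670 mm

474 × 670 mm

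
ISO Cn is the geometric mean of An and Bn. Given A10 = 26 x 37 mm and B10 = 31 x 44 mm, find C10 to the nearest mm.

28 × 40 mm

Short side: √(26 · 31) = √806 ≈ 28.4 → 28 mm
Long side: √(37 · 44) = √1628 ≈ 40.3 → 40 mm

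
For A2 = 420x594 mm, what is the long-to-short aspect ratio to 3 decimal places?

594 / 420 = 1.414
Matches √2 ≈ 1.414 — the ISO 216 defining ratio.

1.414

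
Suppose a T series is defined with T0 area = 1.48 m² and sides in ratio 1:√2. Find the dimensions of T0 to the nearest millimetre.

Let the short side be w mm. Then w · w√2 = 1.48 m² = 1,480,000 mm².
w² = 1,480,000/√2, so w ≈ 1023.0 mm; long side = w√2 ≈ 1446.7 mm.

1023 × 1447 mm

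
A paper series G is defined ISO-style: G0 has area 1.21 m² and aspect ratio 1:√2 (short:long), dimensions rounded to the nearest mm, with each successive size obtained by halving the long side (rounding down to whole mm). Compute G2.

Let G0's short side be w mm. w · w√2 = 1.21 m² = 1,210,000 mm², so w ≈ 925.0 mm and w√2 ≈ 1308.1 mm → G0 = 925 × 1308 mm.
G1: ⌊1308/2⌋ × 925 = 654 × 925 mm
G2: ⌊925/2⌋ × 654 = 462 × 654 mm

462 × 654 mm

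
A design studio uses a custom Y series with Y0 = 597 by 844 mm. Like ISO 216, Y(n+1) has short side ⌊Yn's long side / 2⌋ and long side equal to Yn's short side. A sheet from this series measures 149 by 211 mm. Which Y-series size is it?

Y4

Y0: 597 × 844 mm
Y1: 422 × 597 mm
Y2: 298 × 422 mm
Y3: 211 × 298 mm
Y4: 149 × 211 mm
Y5: 105 × 149 mm
→ matches Y4.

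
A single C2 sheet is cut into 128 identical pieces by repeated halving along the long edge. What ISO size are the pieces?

C9

128 = 2^7, so 7 halving steps.
C2 → C3 → … → C9 after 7 steps.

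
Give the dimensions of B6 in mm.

B0 = 1000 × 1414 mm (B0 has a 1000 mm short side, aspect 1:√2).
B1: ⌊1414/2⌋ × 1000 = 707 × 1000 mm
B2: ⌊1000/2⌋ × 707 = 500 × 707 mm
B3: ⌊707/2⌋ × 500 = 353 × 500 mm
B4: ⌊500/2⌋ × 353 = 250 × 353 mm
B5: ⌊353/2⌋ × 250 = 176 × 250 mm
B6: ⌊250/2⌋ × 176 = 125 × 176 mm

125 × 176 mm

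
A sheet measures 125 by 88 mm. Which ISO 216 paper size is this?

B7 (88 × 125 mm)

Aspect ratio 125/88 ≈ 1.420 — close to the ISO √2 ≈ 1.414.
In the B-series (B0 = 1000 × 1414 mm): B7 = 88 × 125 mm.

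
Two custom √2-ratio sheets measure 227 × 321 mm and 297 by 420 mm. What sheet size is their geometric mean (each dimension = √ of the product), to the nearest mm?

260 × 367 mm

Short side: √(227 · 297) = √67419 ≈ 259.7 → 260 mm
Long side: √(321 · 420) = √134820 ≈ 367.2 → 367 mm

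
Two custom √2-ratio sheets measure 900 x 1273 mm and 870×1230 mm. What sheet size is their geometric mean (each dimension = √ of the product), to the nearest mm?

Short side: √(900 · 870) = √783000 ≈ 884.9 → 885 mm
Long side: √(1273 · 1230) = √1565790 ≈ 1251.3 → 1251 mm

885 × 1251 mm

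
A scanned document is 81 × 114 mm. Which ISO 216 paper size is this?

Aspect ratio 114/81 ≈ 1.407 — close to the ISO √2 ≈ 1.414.
In the C-series (envelope sizes, between A and B): C7 = 81 × 114 mm.

C7 (81 × 114 mm)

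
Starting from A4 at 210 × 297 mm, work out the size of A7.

74 × 105 mm

A5: ⌊297/2⌋ × 210 = 148 × 210 mm
A6: ⌊210/2⌋ × 148 = 105 × 148 mm
A7: ⌊148/2⌋ × 105 = 74 × 105 mm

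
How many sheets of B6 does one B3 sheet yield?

Each ISO step halves the sheet: 1 × B3 → 2 × B4 → 4 × B5 → 8 × B6
From B3 to B6 is 3 halving steps: 2^3 = 8.

8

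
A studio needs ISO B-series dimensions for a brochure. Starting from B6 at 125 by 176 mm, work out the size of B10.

31 × 44 mm

B7: ⌊176/2⌋ × 125 = 88 × 125 mm
B8: ⌊125/2⌋ × 88 = 62 × 88 mm
B9: ⌊88/2⌋ × 62 = 44 × 62 mm
B10: ⌊62/2⌋ × 44 = 31 × 44 mm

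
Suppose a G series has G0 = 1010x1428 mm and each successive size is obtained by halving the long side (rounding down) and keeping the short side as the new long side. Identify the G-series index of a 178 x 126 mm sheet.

G0: 1010 × 1428 mm
G1: 714 × 1010 mm
G2: 505 × 714 mm
G3: 357 × 505 mm
G4: 252 × 357 mm
G5: 178 × 252 mm
G6: 126 × 178 mm
G7: 89 × 126 mm
→ matches G6.

G6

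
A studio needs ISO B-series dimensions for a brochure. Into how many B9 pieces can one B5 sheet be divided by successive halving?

Each ISO step halves the sheet: 1 × B5 → 2 × B6 → 4 × B7 → 8 × B8 → …
From B5 to B9 is 4 halving steps: 2^4 = 16.

16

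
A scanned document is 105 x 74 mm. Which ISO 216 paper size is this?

A7 (74 × 105 mm)

Aspect ratio 105/74 ≈ 1.419 — close to the ISO √2 ≈ 1.414.
In the A-series (A0 area = 1 m²): A7 = 74 × 105 mm.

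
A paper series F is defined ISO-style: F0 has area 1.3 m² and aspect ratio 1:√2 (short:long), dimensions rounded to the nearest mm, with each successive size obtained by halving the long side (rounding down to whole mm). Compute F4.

239 × 339 mm

Let F0's short side be w mm. w · w√2 = 1.3 m² = 1,300,000 mm², so w ≈ 958.8 mm and w√2 ≈ 1355.9 mm → F0 = 959 × 1356 mm.
F1: ⌊1356/2⌋ × 959 = 678 × 959 mm
F2: ⌊959/2⌋ × 678 = 479 × 678 mm
F3: ⌊678/2⌋ × 479 = 339 × 479 mm
F4: ⌊479/2⌋ × 339 = 239 × 339 mm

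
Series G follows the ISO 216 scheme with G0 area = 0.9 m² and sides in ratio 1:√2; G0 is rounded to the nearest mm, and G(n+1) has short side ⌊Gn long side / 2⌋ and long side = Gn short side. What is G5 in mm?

141 × 199 mm

Let G0's short side be w mm. w · w√2 = 0.9 m² = 900,000 mm², so w ≈ 797.7 mm and w√2 ≈ 1128.2 mm → G0 = 798 × 1128 mm.
G1: ⌊1128/2⌋ × 798 = 564 × 798 mm
G2: ⌊798/2⌋ × 564 = 399 × 564 mm
G3: ⌊564/2⌋ × 399 = 282 × 399 mm
G4: ⌊399/2⌋ × 282 = 199 × 282 mm
G5: ⌊282/2⌋ × 199 = 141 × 199 mm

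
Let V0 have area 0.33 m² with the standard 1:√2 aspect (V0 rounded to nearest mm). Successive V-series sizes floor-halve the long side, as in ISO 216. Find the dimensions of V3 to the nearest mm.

170 × 241 mm

Let V0's short side be w mm. w · w√2 = 0.33 m² = 330,000 mm², so w ≈ 483.1 mm and w√2 ≈ 683.1 mm → V0 = 483 × 683 mm.
V1: ⌊683/2⌋ × 483 = 341 × 483 mm
V2: ⌊483/2⌋ × 341 = 241 × 341 mm
V3: ⌊341/2⌋ × 241 = 170 × 241 mm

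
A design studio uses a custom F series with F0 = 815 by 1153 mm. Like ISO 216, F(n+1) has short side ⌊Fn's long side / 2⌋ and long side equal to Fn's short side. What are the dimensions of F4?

203 × 288 mm

F1: ⌊1153/2⌋ × 815 = 576 × 815 mm
F2: ⌊815/2⌋ × 576 = 407 × 576 mm
F3: ⌊576/2⌋ × 407 = 288 × 407 mm
F4: ⌊407/2⌋ × 288 = 203 × 288 mm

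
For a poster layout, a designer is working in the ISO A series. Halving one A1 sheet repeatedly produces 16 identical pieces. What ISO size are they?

16 = 2^4, so 4 halving steps.
A1 → A2 → … → A5 after 4 steps.

A5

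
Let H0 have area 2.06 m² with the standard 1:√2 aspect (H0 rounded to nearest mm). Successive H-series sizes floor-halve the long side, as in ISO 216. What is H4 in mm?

Let H0's short side be w mm. w · w√2 = 2.06 m² = 2,060,000 mm², so w ≈ 1206.9 mm and w√2 ≈ 1706.8 mm → H0 = 1207 × 1707 mm.
H1: ⌊1707/2⌋ × 1207 = 853 × 1207 mm
H2: ⌊1207/2⌋ × 853 = 603 × 853 mm
H3: ⌊853/2⌋ × 603 = 426 × 603 mm
H4: ⌊603/2⌋ × 426 = 301 × 426 mm

301 × 426 mm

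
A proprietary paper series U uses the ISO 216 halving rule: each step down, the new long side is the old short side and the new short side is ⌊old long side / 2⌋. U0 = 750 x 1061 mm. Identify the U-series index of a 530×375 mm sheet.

U2

U0: 750 × 1061 mm
U1: 530 × 750 mm
U2: 375 × 530 mm
U3: 265 × 375 mm
→ matches U2.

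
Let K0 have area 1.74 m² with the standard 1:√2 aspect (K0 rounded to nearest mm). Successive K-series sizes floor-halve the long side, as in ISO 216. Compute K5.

196 × 277 mm

Let K0's short side be w mm. w · w√2 = 1.74 m² = 1,740,000 mm², so w ≈ 1109.2 mm and w√2 ≈ 1568.7 mm → K0 = 1109 × 1569 mm.
K1: ⌊1569/2⌋ × 1109 = 784 × 1109 mm
K2: ⌊1109/2⌋ × 784 = 554 × 784 mm
K3: ⌊784/2⌋ × 554 = 392 × 554 mm
K4: ⌊554/2⌋ × 392 = 277 × 392 mm
K5: ⌊392/2⌋ × 277 = 196 × 277 mm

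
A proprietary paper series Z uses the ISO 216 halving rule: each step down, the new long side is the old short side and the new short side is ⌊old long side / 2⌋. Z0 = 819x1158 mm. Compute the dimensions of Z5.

Z1 = 579 × 819 mm (from Z0 by 1 halving).
Z2: ⌊819/2⌋ × 579 = 409 × 579 mm
Z3: ⌊579/2⌋ × 409 = 289 × 409 mm
Z4: ⌊409/2⌋ × 289 = 204 × 289 mm
Z5: ⌊289/2⌋ × 204 = 144 × 204 mm

144 × 204 mm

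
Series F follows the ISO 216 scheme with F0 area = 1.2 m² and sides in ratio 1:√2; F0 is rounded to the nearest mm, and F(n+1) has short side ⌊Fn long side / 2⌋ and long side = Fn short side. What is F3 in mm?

325 × 460 mm

Let F0's short side be w mm. w · w√2 = 1.2 m² = 1,200,000 mm², so w ≈ 921.2 mm and w√2 ≈ 1302.7 mm → F0 = 921 × 1303 mm.
F1: ⌊1303/2⌋ × 921 = 651 × 921 mm
F2: ⌊921/2⌋ × 651 = 460 × 651 mm
F3: ⌊651/2⌋ × 460 = 325 × 460 mm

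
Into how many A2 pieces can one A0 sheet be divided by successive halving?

Each ISO step halves the sheet: 1 × A0 → 2 × A1 → 4 × A2
From A0 to A2 is 2 halving steps: 2^2 = 4.

4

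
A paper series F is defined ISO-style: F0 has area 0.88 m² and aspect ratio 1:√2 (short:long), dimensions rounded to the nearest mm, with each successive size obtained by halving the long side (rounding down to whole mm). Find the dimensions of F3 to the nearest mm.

279 × 394 mm

Let F0's short side be w mm. w · w√2 = 0.88 m² = 880,000 mm², so w ≈ 788.8 mm and w√2 ≈ 1115.6 mm → F0 = 789 × 1116 mm.
F1: ⌊1116/2⌋ × 789 = 558 × 789 mm
F2: ⌊789/2⌋ × 558 = 394 × 558 mm
F3: ⌊558/2⌋ × 394 = 279 × 394 mm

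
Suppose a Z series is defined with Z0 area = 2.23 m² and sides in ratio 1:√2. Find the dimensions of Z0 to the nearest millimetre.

1256 × 1776 mm

Let the short side be w mm. Then w · w√2 = 2.23 m² = 2,230,000 mm².
w² = 2,230,000/√2, so w ≈ 1255.7 mm; long side = w√2 ≈ 1775.9 mm.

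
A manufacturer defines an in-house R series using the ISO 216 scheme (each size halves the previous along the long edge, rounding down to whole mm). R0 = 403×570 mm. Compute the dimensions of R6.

50 × 71 mm

R1 = 285 × 403 mm (from R0 by 1 halving).
R2: ⌊403/2⌋ × 285 = 201 × 285 mm
R3: ⌊285/2⌋ × 201 = 142 × 201 mm
R4: ⌊201/2⌋ × 142 = 100 × 142 mm
R5: ⌊142/2⌋ × 100 = 71 × 100 mm
R6: ⌊100/2⌋ × 71 = 50 × 71 mm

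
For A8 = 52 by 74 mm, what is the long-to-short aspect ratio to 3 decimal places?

74 / 52 = 1.423
ISO 216 targets √2 ≈ 1.414; the +0.009 deviation is from mm rounding.

1.423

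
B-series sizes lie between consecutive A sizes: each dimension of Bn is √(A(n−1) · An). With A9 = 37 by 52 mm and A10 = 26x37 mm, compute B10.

Short side: √(37 · 26) = √962 ≈ 31.0 → 31 mm
Long side: √(52 · 37) = √1924 ≈ 43.9 → 44 mm

31 × 44 mm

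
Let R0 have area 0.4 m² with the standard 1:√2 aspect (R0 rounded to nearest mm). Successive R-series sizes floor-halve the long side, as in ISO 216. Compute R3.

Let R0's short side be w mm. w · w√2 = 0.4 m² = 400,000 mm², so w ≈ 531.8 mm and w√2 ≈ 752.1 mm → R0 = 532 × 752 mm.
R1: ⌊752/2⌋ × 532 = 376 × 532 mm
R2: ⌊532/2⌋ × 376 = 266 × 376 mm
R3: ⌊376/2⌋ × 266 = 188 × 266 mm

188 × 266 mm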